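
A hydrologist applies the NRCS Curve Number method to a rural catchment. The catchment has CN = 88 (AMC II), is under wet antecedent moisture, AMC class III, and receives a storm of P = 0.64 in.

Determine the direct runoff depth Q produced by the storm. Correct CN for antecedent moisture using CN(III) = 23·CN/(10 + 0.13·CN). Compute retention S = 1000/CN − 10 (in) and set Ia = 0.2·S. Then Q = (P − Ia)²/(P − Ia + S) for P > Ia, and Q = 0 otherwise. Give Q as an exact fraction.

Adjust CN=88 to AMC III: 23·88/(10 + 0.13·88) → 2024 ÷ (536/25) = 6325/67 ≈ 94.403
Retention S: 1000/CN − 10 with CN=94.403 → S = 150/253 ≈ 0.593 in
Initial abstraction Ia = S/5 = (150/253)/5 = 30/253 ≈ 0.119 in
Excess rainfall: 0.640 − 0.119 = 0.521 in; P > Ia so Q > 0
Q = (3298/6325)²/((3298/6325) + 150/253) = (10876804/40005625)/(7048/6325) = 2719201/11144650 in ≈ 0.244 in

Q = 2719201/11144650 in ≈ 0.244 in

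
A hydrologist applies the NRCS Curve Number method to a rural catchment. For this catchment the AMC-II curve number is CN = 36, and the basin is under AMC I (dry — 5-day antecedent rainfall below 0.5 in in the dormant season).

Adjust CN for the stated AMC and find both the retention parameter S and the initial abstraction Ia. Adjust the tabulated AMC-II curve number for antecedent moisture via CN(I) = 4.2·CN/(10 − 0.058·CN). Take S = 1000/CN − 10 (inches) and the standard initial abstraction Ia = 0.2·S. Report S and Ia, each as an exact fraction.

S = 8000/189 in ≈ 42.328 in; Ia = 1600/189 in ≈ 8.466 in

Adjust CN=36 to AMC I: 4.2·36/(10 − 0.058·36) → (756/5) ÷ (989/125) = 18900/989 ≈ 19.110
Retention S: 1000/CN − 10 with CN=19.110 → S = 8000/189 ≈ 42.328 in
Ia = 0.2S: 0.2·42.328 = 8.466 in (exactly 1600/189)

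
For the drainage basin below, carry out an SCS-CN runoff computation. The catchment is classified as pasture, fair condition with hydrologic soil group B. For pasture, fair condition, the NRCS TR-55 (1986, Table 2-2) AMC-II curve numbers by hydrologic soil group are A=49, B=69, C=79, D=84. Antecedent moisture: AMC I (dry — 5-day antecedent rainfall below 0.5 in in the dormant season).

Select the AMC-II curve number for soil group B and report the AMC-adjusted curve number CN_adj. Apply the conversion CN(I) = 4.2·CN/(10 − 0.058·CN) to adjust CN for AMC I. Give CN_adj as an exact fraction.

CN_adj = 144900/2999 ≈ 48.316

NRCS table: pasture, fair condition, soil group B → CN(II) = 69
CN(I) from CN(II)=69: (4.2·69)/(10 − 0.058·69) = 144900/2999 ≈ 48.316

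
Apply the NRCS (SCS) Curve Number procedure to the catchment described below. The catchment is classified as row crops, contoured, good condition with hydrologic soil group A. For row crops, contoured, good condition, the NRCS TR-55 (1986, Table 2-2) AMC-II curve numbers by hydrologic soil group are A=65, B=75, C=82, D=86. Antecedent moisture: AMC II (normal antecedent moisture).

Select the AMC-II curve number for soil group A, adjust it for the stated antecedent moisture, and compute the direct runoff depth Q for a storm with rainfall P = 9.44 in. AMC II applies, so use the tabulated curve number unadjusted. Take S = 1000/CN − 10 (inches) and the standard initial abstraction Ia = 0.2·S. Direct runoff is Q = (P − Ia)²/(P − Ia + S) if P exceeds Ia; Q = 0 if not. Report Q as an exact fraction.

NRCS table: row crops, contoured, good condition, soil group A → CN(II) = 65
Average conditions: CN = 65 (no AMC adjustment).
Retention S: 1000/CN − 10 with CN=65.000 → S = 70/13 ≈ 5.385 in
Ia = 0.2S: 0.2·5.385 = 1.077 in (exactly 14/13)
P − Ia = 9.440 − 1.077 = 2718/325 ≈ 8.363 in (> 0, runoff occurs)
Q: (2718/325)² ÷ (4468/325) = 1846881/363025 in (≈ 5.087 in)

Q = 1846881/363025 in ≈ 5.087 in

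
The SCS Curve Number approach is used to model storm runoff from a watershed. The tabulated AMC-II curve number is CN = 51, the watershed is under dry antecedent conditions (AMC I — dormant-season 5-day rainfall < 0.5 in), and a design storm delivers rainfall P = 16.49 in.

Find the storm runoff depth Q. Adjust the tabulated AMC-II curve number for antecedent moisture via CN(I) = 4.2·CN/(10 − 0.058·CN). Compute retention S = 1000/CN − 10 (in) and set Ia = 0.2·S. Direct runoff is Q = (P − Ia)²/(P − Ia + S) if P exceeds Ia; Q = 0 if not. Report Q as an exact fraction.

Q = 33232196209/8144144100 in ≈ 4.081 in

Adjust CN=51 to AMC I: 4.2·51/(10 − 0.058·51) → (1071/5) ÷ (3521/500) = 15300/503 ≈ 30.417
Max retention: S = 1000/(15300/503) − 10 = 3500/153 in (≈ 22.876 in)
Ia = 0.2S: 0.2·22.876 = 4.575 in (exactly 700/153)
Since P=16.490 > Ia=4.575: effective rainfall P−Ia = 182297/15300 in
Runoff Q = (P−Ia)²/(P−Ia+S) = (11.915)²/(11.915+22.876) = 33232196209/8144144100 ≈ 4.081 in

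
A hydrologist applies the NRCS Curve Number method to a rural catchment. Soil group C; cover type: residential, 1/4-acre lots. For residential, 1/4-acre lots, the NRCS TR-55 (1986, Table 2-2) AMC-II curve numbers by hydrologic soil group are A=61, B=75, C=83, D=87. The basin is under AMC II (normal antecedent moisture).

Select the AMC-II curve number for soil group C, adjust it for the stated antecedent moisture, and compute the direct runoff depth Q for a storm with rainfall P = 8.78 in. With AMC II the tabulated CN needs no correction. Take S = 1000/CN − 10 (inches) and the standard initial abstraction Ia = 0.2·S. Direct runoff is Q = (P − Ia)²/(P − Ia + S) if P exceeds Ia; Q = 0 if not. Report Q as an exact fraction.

NRCS table: residential, 1/4-acre lots, soil group C → CN(II) = 83
AMC II — tabulated CN = 83 applies directly.
S = 1000/83 − 10 = 170/83 in ≈ 2.048 in
Initial abstraction Ia = S/5 = (170/83)/5 = 34/83 ≈ 0.410 in
Since P=8.780 > Ia=0.410: effective rainfall P−Ia = 34737/4150 in
Q = (34737/4150)²/((34737/4150) + 170/83) = (1206659169/17222500)/(43237/4150) = 1206659169/179433550 in ≈ 6.725 in

Q = 1206659169/179433550 in ≈ 6.725 in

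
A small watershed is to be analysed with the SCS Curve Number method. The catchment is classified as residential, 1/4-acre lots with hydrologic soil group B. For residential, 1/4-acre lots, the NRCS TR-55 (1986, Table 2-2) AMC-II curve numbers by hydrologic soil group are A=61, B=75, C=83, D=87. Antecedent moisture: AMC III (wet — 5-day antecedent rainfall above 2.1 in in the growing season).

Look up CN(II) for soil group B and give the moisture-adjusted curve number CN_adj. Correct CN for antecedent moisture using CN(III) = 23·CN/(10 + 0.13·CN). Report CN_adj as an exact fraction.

NRCS table: residential, 1/4-acre lots, soil group B → CN(II) = 75
Wet (AMC III): CN(III) = 23·75/(10 + 0.13·75) = 1725/(79/4) = 6900/79 ≈ 87.342

CN_adj = 6900/79 ≈ 87.342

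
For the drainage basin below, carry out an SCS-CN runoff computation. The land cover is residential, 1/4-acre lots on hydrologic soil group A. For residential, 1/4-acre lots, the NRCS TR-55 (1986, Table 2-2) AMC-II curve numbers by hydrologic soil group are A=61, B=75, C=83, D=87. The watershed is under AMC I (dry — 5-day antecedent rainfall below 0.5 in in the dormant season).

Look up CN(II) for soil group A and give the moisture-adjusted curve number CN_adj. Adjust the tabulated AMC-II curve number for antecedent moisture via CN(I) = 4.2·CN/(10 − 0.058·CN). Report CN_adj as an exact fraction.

CN_adj = 42700/1077 ≈ 39.647

NRCS table: residential, 1/4-acre lots, soil group A → CN(II) = 61
CN(I) from CN(II)=61: (4.2·61)/(10 − 0.058·61) = 42700/1077 ≈ 39.647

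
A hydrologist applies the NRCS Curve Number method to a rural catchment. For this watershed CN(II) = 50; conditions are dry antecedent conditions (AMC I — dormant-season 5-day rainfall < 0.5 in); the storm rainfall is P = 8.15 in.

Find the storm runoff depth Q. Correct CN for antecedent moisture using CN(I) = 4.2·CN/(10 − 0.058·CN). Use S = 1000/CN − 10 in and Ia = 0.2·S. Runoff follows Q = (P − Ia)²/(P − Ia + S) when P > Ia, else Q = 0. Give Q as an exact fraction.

CN(I) from CN(II)=50: (4.2·50)/(10 − 0.058·50) = 2100/71 ≈ 29.577
S = 1000/(2100/71) − 10 = 500/21 in ≈ 23.810 in
Initial abstraction Ia = S/5 = (500/21)/5 = 100/21 ≈ 4.762 in
P − Ia = 8.150 − 4.762 = 1423/420 ≈ 3.388 in (> 0, runoff occurs)
Q = (1423/420)²/((1423/420) + 500/21) = (2024929/176400)/(11423/420) = 2024929/4797660 in ≈ 0.422 in

Q = 2024929/4797660 in ≈ 0.422 in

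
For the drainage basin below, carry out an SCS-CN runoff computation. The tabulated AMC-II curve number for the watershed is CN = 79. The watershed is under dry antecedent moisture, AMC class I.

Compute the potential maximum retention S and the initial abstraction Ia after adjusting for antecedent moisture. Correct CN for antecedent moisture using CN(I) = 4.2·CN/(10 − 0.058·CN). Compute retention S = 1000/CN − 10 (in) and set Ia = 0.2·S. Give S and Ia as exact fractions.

S = 500/79 in ≈ 6.329 in; Ia = 100/79 in ≈ 1.266 in

Dry (AMC I): CN(I) = 4.2·79/(10 − 0.058·79) = (1659/5)/(2709/500) = 7900/129 ≈ 61.240
Retention S: 1000/CN − 10 with CN=61.240 → S = 500/79 ≈ 6.329 in
Ia = 0.2·(500/79) = 100/79 in ≈ 1.266 in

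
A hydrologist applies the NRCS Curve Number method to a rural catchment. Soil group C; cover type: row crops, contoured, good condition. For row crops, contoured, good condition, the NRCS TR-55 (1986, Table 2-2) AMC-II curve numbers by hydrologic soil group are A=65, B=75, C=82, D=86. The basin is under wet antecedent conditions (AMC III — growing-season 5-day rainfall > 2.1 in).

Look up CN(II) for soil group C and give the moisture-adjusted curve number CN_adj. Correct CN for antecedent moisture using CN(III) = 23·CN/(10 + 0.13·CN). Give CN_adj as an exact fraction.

CN_adj = 94300/1033 ≈ 91.288

NRCS table: row crops, contoured, good condition, soil group C → CN(II) = 82
Adjust CN=82 to AMC III: 23·82/(10 + 0.13·82) → 1886 ÷ (1033/50) = 94300/1033 ≈ 91.288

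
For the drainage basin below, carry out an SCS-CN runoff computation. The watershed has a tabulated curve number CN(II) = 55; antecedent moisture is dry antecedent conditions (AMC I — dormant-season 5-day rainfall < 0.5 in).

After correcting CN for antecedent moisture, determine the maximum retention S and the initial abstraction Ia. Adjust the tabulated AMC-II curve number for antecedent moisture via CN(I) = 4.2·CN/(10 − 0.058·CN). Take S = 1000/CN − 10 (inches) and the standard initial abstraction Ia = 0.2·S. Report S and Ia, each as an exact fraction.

CN(I) from CN(II)=55: (4.2·55)/(10 − 0.058·55) = 7700/227 ≈ 33.921
Max retention: S = 1000/(7700/227) − 10 = 1500/77 in (≈ 19.481 in)
Initial abstraction Ia = S/5 = (1500/77)/5 = 300/77 ≈ 3.896 in

S = 1500/77 in ≈ 19.481 in; Ia = 300/77 in ≈ 3.896 in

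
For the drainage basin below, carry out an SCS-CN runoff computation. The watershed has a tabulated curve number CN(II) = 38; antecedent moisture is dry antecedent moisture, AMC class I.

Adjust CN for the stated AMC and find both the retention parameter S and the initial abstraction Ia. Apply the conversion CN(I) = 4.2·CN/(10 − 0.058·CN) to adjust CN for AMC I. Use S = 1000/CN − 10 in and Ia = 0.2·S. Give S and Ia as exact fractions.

S = 15500/399 in ≈ 38.847 in; Ia = 3100/399 in ≈ 7.769 in

Dry (AMC I): CN(I) = 4.2·38/(10 − 0.058·38) = (798/5)/(1949/250) = 39900/1949 ≈ 20.472
Max retention: S = 1000/(39900/1949) − 10 = 15500/399 in (≈ 38.847 in)
Initial abstraction Ia = S/5 = (15500/399)/5 = 3100/399 ≈ 7.769 in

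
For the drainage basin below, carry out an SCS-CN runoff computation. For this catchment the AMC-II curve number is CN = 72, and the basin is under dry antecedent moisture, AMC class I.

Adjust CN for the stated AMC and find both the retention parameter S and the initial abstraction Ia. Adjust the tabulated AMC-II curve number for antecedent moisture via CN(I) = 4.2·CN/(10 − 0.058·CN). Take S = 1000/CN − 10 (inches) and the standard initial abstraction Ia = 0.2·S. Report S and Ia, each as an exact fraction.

S = 250/27 in ≈ 9.259 in; Ia = 50/27 in ≈ 1.852 in

CN(I) from CN(II)=72: (4.2·72)/(10 − 0.058·72) = 675/13 ≈ 51.923
Retention S: 1000/CN − 10 with CN=51.923 → S = 250/27 ≈ 9.259 in
Initial abstraction Ia = S/5 = (250/27)/5 = 50/27 ≈ 1.852 in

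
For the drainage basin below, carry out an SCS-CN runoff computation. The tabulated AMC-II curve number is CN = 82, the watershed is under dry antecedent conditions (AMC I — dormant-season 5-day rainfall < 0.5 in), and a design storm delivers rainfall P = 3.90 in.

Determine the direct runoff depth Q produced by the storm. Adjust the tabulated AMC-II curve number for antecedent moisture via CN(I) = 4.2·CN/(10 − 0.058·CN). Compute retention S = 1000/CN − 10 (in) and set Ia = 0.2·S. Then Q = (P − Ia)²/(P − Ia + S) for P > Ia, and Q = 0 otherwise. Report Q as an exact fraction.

Q = 7458361/7395990 in ≈ 1.008 in

Adjust CN=82 to AMC I: 4.2·82/(10 − 0.058·82) → (1722/5) ÷ (1311/250) = 28700/437 ≈ 65.675
S = 1000/(28700/437) − 10 = 1500/287 in ≈ 5.226 in
Ia = 0.2S: 0.2·5.226 = 1.045 in (exactly 300/287)
P − Ia = 3.900 − 1.045 = 8193/2870 ≈ 2.855 in (> 0, runoff occurs)
Runoff Q = (P−Ia)²/(P−Ia+S) = (2.855)²/(2.855+5.226) = 7458361/7395990 ≈ 1.008 in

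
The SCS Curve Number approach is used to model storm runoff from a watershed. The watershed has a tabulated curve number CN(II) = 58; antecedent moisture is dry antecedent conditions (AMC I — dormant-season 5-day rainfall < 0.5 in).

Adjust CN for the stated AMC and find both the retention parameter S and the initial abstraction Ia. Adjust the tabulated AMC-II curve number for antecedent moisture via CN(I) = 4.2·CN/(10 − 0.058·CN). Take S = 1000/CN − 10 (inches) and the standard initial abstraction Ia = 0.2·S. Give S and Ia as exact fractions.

S = 500/29 in ≈ 17.241 in; Ia = 100/29 in ≈ 3.448 in

Adjust CN=58 to AMC I: 4.2·58/(10 − 0.058·58) → (1218/5) ÷ (1659/250) = 2900/79 ≈ 36.709
S = 1000/(2900/79) − 10 = 500/29 in ≈ 17.241 in
Initial abstraction Ia = S/5 = (500/29)/5 = 100/29 ≈ 3.448 in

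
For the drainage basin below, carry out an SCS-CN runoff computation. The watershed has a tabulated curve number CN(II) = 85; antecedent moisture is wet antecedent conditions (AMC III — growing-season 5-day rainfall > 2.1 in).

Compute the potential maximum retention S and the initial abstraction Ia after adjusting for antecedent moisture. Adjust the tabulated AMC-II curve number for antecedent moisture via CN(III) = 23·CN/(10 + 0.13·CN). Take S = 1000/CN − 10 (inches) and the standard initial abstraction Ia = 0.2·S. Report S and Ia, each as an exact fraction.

CN(III) from CN(II)=85: (23·85)/(10 + 0.13·85) = 39100/421 ≈ 92.874
Retention S: 1000/CN − 10 with CN=92.874 → S = 300/391 ≈ 0.767 in
Ia = 0.2·(300/391) = 60/391 in ≈ 0.153 in

S = 300/391 in ≈ 0.767 in; Ia = 60/391 in ≈ 0.153 in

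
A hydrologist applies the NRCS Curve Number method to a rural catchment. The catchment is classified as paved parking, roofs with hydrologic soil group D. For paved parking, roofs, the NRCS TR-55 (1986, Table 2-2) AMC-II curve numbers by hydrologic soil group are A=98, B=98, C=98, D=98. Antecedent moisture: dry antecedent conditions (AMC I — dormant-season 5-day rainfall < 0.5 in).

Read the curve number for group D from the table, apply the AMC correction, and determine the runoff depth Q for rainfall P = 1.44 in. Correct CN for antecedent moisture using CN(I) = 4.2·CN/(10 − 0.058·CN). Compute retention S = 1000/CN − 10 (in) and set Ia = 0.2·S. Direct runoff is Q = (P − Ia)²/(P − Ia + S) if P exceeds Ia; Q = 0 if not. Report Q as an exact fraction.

Q = 298321984/302551725 in ≈ 0.986 in

NRCS table: paved parking, roofs, soil group D → CN(II) = 98
CN(I) from CN(II)=98: (4.2·98)/(10 − 0.058·98) = 102900/1079 ≈ 95.366
Max retention: S = 1000/(102900/1079) − 10 = 500/1029 in (≈ 0.486 in)
Initial abstraction Ia = S/5 = (500/1029)/5 = 100/1029 ≈ 0.097 in
Since P=1.440 > Ia=0.097: effective rainfall P−Ia = 34544/25725 in
Q: (34544/25725)² ÷ (47044/25725) = 298321984/302551725 in (≈ 0.986 in)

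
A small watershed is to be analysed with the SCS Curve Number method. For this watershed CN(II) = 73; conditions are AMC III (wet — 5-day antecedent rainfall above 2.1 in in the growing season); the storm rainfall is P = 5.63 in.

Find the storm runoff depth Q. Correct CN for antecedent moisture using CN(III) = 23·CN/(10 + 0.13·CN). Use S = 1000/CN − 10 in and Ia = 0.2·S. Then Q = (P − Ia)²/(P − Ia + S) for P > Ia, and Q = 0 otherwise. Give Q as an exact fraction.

Q = 794374690729/194978408300 in ≈ 4.074 in

Adjust CN=73 to AMC III: 23·73/(10 + 0.13·73) → 1679 ÷ (1949/100) = 167900/1949 ≈ 86.147
Max retention: S = 1000/(167900/1949) − 10 = 2700/1679 in (≈ 1.608 in)
Ia = 0.2S: 0.2·1.608 = 0.322 in (exactly 540/1679)
Since P=5.630 > Ia=0.322: effective rainfall P−Ia = 891277/167900 in
Q = (891277/167900)²/((891277/167900) + 2700/1679) = (794374690729/28190410000)/(1161277/167900) = 794374690729/194978408300 in ≈ 4.074 in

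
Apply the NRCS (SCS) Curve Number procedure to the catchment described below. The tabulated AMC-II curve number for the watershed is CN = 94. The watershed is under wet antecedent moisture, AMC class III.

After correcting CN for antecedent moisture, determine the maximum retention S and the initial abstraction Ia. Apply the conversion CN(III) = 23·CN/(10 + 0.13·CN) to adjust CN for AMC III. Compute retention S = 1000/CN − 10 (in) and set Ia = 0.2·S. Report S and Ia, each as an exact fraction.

Adjust CN=94 to AMC III: 23·94/(10 + 0.13·94) → 2162 ÷ (1111/50) = 108100/1111 ≈ 97.300
Max retention: S = 1000/(108100/1111) − 10 = 300/1081 in (≈ 0.278 in)
Ia = 0.2·(300/1081) = 60/1081 in ≈ 0.056 in

S = 300/1081 in ≈ 0.278 in; Ia = 60/1081 in ≈ 0.056 in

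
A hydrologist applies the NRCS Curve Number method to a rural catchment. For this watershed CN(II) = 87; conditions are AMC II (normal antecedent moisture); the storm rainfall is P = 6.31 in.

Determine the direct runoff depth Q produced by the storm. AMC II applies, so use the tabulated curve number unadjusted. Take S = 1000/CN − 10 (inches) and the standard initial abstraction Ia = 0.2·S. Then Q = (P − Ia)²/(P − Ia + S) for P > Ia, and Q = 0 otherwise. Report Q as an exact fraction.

Q = 2734976209/568083900 in ≈ 4.814 in

CN(II) = 87; AMC II needs no correction.
Retention S: 1000/CN − 10 with CN=87.000 → S = 130/87 ≈ 1.494 in
Initial abstraction Ia = S/5 = (130/87)/5 = 26/87 ≈ 0.299 in
Excess rainfall: 6.310 − 0.299 = 6.011 in; P > Ia so Q > 0
Q = (52297/8700)²/((52297/8700) + 130/87) = (2734976209/75690000)/(65297/8700) = 2734976209/568083900 in ≈ 4.814 in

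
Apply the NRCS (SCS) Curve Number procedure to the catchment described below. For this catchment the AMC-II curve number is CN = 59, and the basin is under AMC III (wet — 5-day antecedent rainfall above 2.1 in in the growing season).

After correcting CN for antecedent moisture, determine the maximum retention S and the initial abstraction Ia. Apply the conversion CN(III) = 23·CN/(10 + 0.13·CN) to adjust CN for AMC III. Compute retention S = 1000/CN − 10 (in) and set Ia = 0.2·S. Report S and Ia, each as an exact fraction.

S = 4100/1357 in ≈ 3.021 in; Ia = 820/1357 in ≈ 0.604 in

Wet (AMC III): CN(III) = 23·59/(10 + 0.13·59) = 1357/(1767/100) = 135700/1767 ≈ 76.797
Max retention: S = 1000/(135700/1767) − 10 = 4100/1357 in (≈ 3.021 in)
Ia = 0.2S: 0.2·3.021 = 0.604 in (exactly 820/1357)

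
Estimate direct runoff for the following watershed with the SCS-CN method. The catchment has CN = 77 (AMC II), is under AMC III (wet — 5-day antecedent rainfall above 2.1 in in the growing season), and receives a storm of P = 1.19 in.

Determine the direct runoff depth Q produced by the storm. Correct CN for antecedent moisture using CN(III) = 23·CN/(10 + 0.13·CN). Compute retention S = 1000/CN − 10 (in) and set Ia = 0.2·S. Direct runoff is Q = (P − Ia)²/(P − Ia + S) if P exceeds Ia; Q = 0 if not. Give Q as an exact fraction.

Wet (AMC III): CN(III) = 23·77/(10 + 0.13·77) = 1771/(2001/100) = 7700/87 ≈ 88.506
Retention S: 1000/CN − 10 with CN=88.506 → S = 100/77 ≈ 1.299 in
Initial abstraction Ia = S/5 = (100/77)/5 = 20/77 ≈ 0.260 in
P − Ia = 1.190 − 0.260 = 7163/7700 ≈ 0.930 in (> 0, runoff occurs)
Q: (7163/7700)² ÷ (17163/7700) = 51308569/132155100 in (≈ 0.388 in)

Q = 51308569/132155100 in ≈ 0.388 in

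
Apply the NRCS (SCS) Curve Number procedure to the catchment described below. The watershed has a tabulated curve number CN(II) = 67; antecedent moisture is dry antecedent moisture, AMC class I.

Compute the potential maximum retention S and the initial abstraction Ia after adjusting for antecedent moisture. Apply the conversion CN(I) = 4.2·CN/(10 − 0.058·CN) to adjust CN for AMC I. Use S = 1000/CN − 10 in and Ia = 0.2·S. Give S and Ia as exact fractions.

CN(I) from CN(II)=67: (4.2·67)/(10 − 0.058·67) = 46900/1019 ≈ 46.026
Max retention: S = 1000/(46900/1019) − 10 = 5500/469 in (≈ 11.727 in)
Initial abstraction Ia = S/5 = (5500/469)/5 = 1100/469 ≈ 2.345 in

S = 5500/469 in ≈ 11.727 in; Ia = 1100/469 in ≈ 2.345 in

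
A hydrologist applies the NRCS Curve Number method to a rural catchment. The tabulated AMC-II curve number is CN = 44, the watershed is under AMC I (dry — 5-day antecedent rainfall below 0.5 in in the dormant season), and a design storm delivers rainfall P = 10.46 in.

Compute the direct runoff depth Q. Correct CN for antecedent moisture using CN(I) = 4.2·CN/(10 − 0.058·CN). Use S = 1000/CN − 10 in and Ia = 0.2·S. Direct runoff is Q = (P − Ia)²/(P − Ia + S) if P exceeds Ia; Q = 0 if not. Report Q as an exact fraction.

Q = 52693081/94477350 in ≈ 0.558 in

CN(I) from CN(II)=44: (4.2·44)/(10 − 0.058·44) = 3300/133 ≈ 24.812
Max retention: S = 1000/(3300/133) − 10 = 1000/33 in (≈ 30.303 in)
Ia = 0.2·(1000/33) = 200/33 in ≈ 6.061 in
Since P=10.460 > Ia=6.061: effective rainfall P−Ia = 7259/1650 in
Runoff Q = (P−Ia)²/(P−Ia+S) = (4.399)²/(4.399+30.303) = 52693081/94477350 ≈ 0.558 in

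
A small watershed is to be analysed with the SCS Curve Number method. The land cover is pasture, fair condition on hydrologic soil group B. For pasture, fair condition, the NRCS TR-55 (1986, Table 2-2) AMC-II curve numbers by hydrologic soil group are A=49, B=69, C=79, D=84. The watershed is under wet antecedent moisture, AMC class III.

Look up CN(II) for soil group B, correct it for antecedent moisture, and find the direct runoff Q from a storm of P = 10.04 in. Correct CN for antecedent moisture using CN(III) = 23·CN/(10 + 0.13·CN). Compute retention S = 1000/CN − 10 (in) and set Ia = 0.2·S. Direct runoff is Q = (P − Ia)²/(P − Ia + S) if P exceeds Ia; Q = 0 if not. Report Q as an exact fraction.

NRCS table: pasture, fair condition, soil group B → CN(II) = 69
Adjust CN=69 to AMC III: 23·69/(10 + 0.13·69) → 1587 ÷ (1897/100) = 158700/1897 ≈ 83.658
Max retention: S = 1000/(158700/1897) − 10 = 3100/1587 in (≈ 1.953 in)
Initial abstraction Ia = S/5 = (3100/1587)/5 = 620/1587 ≈ 0.391 in
P − Ia = 10.040 − 0.391 = 382837/39675 ≈ 9.649 in (> 0, runoff occurs)
Q: (382837/39675)² ÷ (460337/39675) = 146564168569/18263870475 in (≈ 8.025 in)

Q = 146564168569/18263870475 in ≈ 8.025 in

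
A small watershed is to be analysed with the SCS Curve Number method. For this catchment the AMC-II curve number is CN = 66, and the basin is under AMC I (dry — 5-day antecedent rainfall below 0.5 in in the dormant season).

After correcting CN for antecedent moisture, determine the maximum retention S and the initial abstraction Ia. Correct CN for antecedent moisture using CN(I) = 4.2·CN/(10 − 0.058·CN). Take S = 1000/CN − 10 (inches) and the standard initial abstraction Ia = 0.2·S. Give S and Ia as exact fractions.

CN(I) from CN(II)=66: (4.2·66)/(10 − 0.058·66) = 69300/1543 ≈ 44.913
S = 1000/(69300/1543) − 10 = 8500/693 in ≈ 12.266 in
Ia = 0.2·(8500/693) = 1700/693 in ≈ 2.453 in

S = 8500/693 in ≈ 12.266 in; Ia = 1700/693 in ≈ 2.453 in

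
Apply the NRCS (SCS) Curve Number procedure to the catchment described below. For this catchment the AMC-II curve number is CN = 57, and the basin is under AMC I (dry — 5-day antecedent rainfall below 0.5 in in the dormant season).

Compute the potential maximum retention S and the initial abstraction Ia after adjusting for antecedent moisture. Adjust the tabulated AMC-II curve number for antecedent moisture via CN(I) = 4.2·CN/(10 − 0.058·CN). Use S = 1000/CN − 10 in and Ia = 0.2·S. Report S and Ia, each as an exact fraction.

Adjust CN=57 to AMC I: 4.2·57/(10 − 0.058·57) → (1197/5) ÷ (3347/500) = 119700/3347 ≈ 35.763
Max retention: S = 1000/(119700/3347) − 10 = 21500/1197 in (≈ 17.962 in)
Initial abstraction Ia = S/5 = (21500/1197)/5 = 4300/1197 ≈ 3.592 in

S = 21500/1197 in ≈ 17.962 in; Ia = 4300/1197 in ≈ 3.592 in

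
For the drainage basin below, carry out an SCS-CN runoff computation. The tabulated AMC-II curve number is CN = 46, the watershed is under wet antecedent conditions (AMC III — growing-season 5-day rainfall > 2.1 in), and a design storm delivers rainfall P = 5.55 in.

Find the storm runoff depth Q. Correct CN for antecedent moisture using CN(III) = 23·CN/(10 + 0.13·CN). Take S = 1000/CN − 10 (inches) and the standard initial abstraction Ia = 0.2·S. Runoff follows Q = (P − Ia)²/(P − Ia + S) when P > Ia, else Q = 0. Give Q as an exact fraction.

Adjust CN=46 to AMC III: 23·46/(10 + 0.13·46) → 1058 ÷ (799/50) = 52900/799 ≈ 66.208
Max retention: S = 1000/(52900/799) − 10 = 2700/529 in (≈ 5.104 in)
Ia = 0.2·(2700/529) = 540/529 in ≈ 1.021 in
P − Ia = 5.550 − 1.021 = 47919/10580 ≈ 4.529 in (> 0, runoff occurs)
Q: (47919/10580)² ÷ (101919/10580) = 765410187/359434340 in (≈ 2.129 in)

Q = 765410187/359434340 in ≈ 2.129 in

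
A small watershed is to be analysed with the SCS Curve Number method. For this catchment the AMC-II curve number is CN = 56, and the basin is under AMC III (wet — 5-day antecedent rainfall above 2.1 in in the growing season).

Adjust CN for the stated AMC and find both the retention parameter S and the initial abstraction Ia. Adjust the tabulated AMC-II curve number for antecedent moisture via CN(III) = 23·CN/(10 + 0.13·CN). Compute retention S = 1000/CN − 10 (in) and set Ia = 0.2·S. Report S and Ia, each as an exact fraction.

S = 550/161 in ≈ 3.416 in; Ia = 110/161 in ≈ 0.683 in

CN(III) from CN(II)=56: (23·56)/(10 + 0.13·56) = 4025/54 ≈ 74.537
Retention S: 1000/CN − 10 with CN=74.537 → S = 550/161 ≈ 3.416 in
Ia = 0.2S: 0.2·3.416 = 0.683 in (exactly 110/161)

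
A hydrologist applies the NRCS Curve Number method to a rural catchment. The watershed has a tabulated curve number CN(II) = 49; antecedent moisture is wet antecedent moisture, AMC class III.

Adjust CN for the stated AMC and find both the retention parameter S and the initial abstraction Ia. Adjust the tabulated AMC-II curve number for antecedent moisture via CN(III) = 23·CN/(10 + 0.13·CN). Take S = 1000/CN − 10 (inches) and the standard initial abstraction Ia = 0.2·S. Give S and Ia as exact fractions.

Adjust CN=49 to AMC III: 23·49/(10 + 0.13·49) → 1127 ÷ (1637/100) = 112700/1637 ≈ 68.845
Max retention: S = 1000/(112700/1637) − 10 = 5100/1127 in (≈ 4.525 in)
Ia = 0.2S: 0.2·4.525 = 0.905 in (exactly 1020/1127)

S = 5100/1127 in ≈ 4.525 in; Ia = 1020/1127 in ≈ 0.905 in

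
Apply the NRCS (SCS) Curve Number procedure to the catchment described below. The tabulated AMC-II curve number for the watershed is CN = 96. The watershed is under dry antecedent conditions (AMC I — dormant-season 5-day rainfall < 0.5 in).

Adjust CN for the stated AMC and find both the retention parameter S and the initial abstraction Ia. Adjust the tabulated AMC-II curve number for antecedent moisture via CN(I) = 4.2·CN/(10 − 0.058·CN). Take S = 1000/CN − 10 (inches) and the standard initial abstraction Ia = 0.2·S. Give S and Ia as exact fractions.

S = 125/126 in ≈ 0.992 in; Ia = 25/126 in ≈ 0.198 in

Adjust CN=96 to AMC I: 4.2·96/(10 − 0.058·96) → (2016/5) ÷ (554/125) = 25200/277 ≈ 90.975
S = 1000/(25200/277) − 10 = 125/126 in ≈ 0.992 in
Ia = 0.2S: 0.2·0.992 = 0.198 in (exactly 25/126)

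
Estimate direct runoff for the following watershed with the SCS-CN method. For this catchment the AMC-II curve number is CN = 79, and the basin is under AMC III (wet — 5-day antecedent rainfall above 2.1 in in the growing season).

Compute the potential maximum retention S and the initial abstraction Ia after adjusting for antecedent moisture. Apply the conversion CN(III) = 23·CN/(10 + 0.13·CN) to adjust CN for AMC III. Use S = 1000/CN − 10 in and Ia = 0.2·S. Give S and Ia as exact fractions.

S = 2100/1817 in ≈ 1.156 in; Ia = 420/1817 in ≈ 0.231 in

Adjust CN=79 to AMC III: 23·79/(10 + 0.13·79) → 1817 ÷ (2027/100) = 181700/2027 ≈ 89.640
S = 1000/(181700/2027) − 10 = 2100/1817 in ≈ 1.156 in
Ia = 0.2S: 0.2·1.156 = 0.231 in (exactly 420/1817)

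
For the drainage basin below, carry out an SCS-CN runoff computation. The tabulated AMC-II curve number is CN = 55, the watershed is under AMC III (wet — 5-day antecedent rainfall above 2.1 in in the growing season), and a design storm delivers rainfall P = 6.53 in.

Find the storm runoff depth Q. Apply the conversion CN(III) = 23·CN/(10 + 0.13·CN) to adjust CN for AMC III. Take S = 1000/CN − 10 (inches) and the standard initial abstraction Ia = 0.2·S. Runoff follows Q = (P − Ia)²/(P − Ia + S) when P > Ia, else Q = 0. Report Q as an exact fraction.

Wet (AMC III): CN(III) = 23·55/(10 + 0.13·55) = 1265/(343/20) = 25300/343 ≈ 73.761
S = 1000/(25300/343) − 10 = 900/253 in ≈ 3.557 in
Ia = 0.2·(900/253) = 180/253 in ≈ 0.711 in
Since P=6.530 > Ia=0.711: effective rainfall P−Ia = 147209/25300 in
Q = (147209/25300)²/((147209/25300) + 900/253) = (21670489681/640090000)/(237209/25300) = 21670489681/6001387700 in ≈ 3.611 in

Q = 21670489681/6001387700 in ≈ 3.611 in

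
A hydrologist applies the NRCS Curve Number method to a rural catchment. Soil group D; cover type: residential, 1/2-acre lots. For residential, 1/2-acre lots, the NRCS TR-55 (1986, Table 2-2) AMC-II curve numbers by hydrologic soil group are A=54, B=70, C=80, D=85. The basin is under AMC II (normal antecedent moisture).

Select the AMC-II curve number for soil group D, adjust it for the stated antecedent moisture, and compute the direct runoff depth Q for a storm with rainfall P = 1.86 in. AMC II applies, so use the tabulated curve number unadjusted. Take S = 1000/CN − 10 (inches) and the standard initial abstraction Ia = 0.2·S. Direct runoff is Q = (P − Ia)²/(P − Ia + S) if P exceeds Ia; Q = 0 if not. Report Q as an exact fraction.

NRCS table: residential, 1/2-acre lots, soil group D → CN(II) = 85
CN(II) = 85; AMC II needs no correction.
Retention S: 1000/CN − 10 with CN=85.000 → S = 30/17 ≈ 1.765 in
Ia = 0.2·(30/17) = 6/17 in ≈ 0.353 in
P − Ia = 1.860 − 0.353 = 1281/850 ≈ 1.507 in (> 0, runoff occurs)
Q: (1281/850)² ÷ (2781/850) = 182329/262650 in (≈ 0.694 in)

Q = 182329/262650 in ≈ 0.694 in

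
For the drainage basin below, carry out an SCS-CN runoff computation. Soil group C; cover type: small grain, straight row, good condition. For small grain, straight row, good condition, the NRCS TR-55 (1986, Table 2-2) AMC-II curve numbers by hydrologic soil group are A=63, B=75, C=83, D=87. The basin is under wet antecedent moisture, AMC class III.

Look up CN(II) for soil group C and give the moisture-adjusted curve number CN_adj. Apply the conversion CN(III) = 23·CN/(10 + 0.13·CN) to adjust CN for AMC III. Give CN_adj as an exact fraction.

NRCS table: small grain, straight row, good condition, soil group C → CN(II) = 83
Adjust CN=83 to AMC III: 23·83/(10 + 0.13·83) → 1909 ÷ (2079/100) = 190900/2079 ≈ 91.823

CN_adj = 190900/2079 ≈ 91.823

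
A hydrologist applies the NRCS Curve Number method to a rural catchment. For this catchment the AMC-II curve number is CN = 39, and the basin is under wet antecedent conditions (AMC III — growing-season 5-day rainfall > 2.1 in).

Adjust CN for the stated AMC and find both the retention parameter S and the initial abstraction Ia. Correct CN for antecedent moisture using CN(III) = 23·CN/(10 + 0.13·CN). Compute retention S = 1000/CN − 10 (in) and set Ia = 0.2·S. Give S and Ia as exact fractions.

S = 6100/897 in ≈ 6.800 in; Ia = 1220/897 in ≈ 1.360 in

Wet (AMC III): CN(III) = 23·39/(10 + 0.13·39) = 897/(1507/100) = 89700/1507 ≈ 59.522
Retention S: 1000/CN − 10 with CN=59.522 → S = 6100/897 ≈ 6.800 in
Ia = 0.2·(6100/897) = 1220/897 in ≈ 1.360 in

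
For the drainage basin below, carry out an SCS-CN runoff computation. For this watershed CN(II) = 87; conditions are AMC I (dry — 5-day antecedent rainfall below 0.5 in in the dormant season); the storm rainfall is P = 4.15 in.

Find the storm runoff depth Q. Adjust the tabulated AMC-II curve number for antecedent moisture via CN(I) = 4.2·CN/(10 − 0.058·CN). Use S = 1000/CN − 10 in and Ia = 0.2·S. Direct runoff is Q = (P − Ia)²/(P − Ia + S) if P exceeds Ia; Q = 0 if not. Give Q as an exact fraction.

Q = 15785660881/9341122140 in ≈ 1.690 in

Dry (AMC I): CN(I) = 4.2·87/(10 − 0.058·87) = (1827/5)/(2477/500) = 182700/2477 ≈ 73.759
Max retention: S = 1000/(182700/2477) − 10 = 6500/1827 in (≈ 3.558 in)
Initial abstraction Ia = S/5 = (6500/1827)/5 = 1300/1827 ≈ 0.712 in
P − Ia = 4.150 − 0.712 = 125641/36540 ≈ 3.438 in (> 0, runoff occurs)
Q = (125641/36540)²/((125641/36540) + 6500/1827) = (15785660881/1335171600)/(255641/36540) = 15785660881/9341122140 in ≈ 1.690 in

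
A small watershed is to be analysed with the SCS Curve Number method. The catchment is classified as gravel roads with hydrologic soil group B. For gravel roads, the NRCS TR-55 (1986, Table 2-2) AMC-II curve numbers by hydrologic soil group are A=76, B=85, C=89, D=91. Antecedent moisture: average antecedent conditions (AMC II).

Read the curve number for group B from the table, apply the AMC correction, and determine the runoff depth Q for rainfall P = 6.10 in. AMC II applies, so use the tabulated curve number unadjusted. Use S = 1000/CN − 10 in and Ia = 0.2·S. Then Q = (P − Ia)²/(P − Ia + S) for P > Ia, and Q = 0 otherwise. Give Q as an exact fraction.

NRCS table: gravel roads, soil group B → CN(II) = 85
Average conditions: CN = 85 (no AMC adjustment).
S = 1000/85 − 10 = 30/17 in ≈ 1.765 in
Initial abstraction Ia = S/5 = (30/17)/5 = 6/17 ≈ 0.353 in
P − Ia = 6.100 − 0.353 = 977/170 ≈ 5.747 in (> 0, runoff occurs)
Runoff Q = (P−Ia)²/(P−Ia+S) = (5.747)²/(5.747+1.765) = 954529/217090 ≈ 4.397 in

Q = 954529/217090 in ≈ 4.397 in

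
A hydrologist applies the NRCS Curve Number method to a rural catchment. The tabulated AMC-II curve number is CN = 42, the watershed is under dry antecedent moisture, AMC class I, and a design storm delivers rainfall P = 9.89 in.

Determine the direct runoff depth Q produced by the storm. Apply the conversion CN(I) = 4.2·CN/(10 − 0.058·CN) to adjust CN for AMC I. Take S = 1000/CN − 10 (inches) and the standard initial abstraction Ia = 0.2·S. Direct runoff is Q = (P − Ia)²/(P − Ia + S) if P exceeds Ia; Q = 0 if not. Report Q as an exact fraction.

CN(I) from CN(II)=42: (4.2·42)/(10 − 0.058·42) = 44100/1891 ≈ 23.321
Retention S: 1000/CN − 10 with CN=23.321 → S = 14500/441 ≈ 32.880 in
Ia = 0.2·(14500/441) = 2900/441 in ≈ 6.576 in
Since P=9.890 > Ia=6.576: effective rainfall P−Ia = 146149/44100 in
Runoff Q = (P−Ia)²/(P−Ia+S) = (3.314)²/(3.314+32.880) = 21359530201/70390170900 ≈ 0.303 in

Q = 21359530201/70390170900 in ≈ 0.303 in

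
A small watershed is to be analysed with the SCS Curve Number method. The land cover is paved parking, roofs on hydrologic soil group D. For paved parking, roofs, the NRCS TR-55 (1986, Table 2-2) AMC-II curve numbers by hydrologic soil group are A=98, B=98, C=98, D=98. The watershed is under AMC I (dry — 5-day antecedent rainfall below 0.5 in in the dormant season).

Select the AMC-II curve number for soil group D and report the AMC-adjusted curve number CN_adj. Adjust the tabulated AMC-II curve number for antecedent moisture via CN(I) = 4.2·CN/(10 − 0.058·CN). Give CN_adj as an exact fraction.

CN_adj = 102900/1079 ≈ 95.366

NRCS table: paved parking, roofs, soil group D → CN(II) = 98
CN(I) from CN(II)=98: (4.2·98)/(10 − 0.058·98) = 102900/1079 ≈ 95.366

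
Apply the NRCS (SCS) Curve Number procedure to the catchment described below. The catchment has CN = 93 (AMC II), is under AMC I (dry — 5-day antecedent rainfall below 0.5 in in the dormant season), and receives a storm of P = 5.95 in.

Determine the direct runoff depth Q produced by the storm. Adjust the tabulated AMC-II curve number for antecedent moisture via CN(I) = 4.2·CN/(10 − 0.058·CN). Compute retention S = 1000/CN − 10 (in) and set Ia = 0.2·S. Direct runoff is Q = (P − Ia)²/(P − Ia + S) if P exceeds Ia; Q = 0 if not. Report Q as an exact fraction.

CN(I) from CN(II)=93: (4.2·93)/(10 − 0.058·93) = 27900/329 ≈ 84.802
S = 1000/(27900/329) − 10 = 500/279 in ≈ 1.792 in
Ia = 0.2·(500/279) = 100/279 in ≈ 0.358 in
Excess rainfall: 5.950 − 0.358 = 5.592 in; P > Ia so Q > 0
Runoff Q = (P−Ia)²/(P−Ia+S) = (5.592)²/(5.592+1.792) = 973502401/229901580 ≈ 4.234 in

Q = 973502401/229901580 in ≈ 4.234 in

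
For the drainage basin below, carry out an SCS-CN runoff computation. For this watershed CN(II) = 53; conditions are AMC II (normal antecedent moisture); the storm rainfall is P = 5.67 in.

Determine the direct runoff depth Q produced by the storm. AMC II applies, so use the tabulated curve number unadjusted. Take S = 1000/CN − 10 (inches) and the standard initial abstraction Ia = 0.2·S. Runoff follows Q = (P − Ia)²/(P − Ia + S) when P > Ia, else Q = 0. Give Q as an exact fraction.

CN(II) = 53; AMC II needs no correction.
Retention S: 1000/CN − 10 with CN=53.000 → S = 470/53 ≈ 8.868 in
Ia = 0.2S: 0.2·8.868 = 1.774 in (exactly 94/53)
Since P=5.670 > Ia=1.774: effective rainfall P−Ia = 20651/5300 in
Q = (20651/5300)²/((20651/5300) + 470/53) = (426463801/28090000)/(67651/5300) = 426463801/358550300 in ≈ 1.189 in

Q = 426463801/358550300 in ≈ 1.189 in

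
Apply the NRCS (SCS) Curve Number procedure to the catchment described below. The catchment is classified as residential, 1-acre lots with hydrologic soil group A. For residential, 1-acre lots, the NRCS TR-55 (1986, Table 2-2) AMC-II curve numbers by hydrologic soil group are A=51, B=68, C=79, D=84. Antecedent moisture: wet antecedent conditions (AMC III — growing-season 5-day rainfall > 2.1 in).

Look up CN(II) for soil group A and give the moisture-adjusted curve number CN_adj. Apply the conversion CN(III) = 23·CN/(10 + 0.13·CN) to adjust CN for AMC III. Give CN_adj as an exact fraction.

NRCS table: residential, 1-acre lots, soil group A → CN(II) = 51
Adjust CN=51 to AMC III: 23·51/(10 + 0.13·51) → 1173 ÷ (1663/100) = 117300/1663 ≈ 70.535

CN_adj = 117300/1663 ≈ 70.535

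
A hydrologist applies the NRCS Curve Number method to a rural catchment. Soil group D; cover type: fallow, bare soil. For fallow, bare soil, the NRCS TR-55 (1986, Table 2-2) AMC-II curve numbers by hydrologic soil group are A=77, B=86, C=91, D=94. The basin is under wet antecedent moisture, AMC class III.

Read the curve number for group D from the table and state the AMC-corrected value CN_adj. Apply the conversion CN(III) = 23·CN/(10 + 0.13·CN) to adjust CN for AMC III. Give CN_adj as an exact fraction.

CN_adj = 108100/1111 ≈ 97.300

NRCS table: fallow, bare soil, soil group D → CN(II) = 94
CN(III) from CN(II)=94: (23·94)/(10 + 0.13·94) = 108100/1111 ≈ 97.300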